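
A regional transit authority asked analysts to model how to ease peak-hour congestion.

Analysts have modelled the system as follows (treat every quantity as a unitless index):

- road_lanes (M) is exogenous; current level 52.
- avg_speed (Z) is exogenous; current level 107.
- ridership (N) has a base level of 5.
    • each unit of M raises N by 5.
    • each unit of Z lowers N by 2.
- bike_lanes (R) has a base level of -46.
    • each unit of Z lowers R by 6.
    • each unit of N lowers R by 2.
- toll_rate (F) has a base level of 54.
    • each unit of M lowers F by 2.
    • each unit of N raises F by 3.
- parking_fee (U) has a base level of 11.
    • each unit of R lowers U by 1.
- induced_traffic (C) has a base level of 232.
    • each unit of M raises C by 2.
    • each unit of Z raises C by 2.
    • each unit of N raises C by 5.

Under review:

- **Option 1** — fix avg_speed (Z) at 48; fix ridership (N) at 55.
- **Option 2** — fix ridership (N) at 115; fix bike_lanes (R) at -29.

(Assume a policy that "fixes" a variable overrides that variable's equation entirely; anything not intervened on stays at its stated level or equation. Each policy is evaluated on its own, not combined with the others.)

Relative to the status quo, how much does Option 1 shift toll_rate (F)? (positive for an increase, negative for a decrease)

12

Baseline:
  M = 52
  Z = 107
  N = 5 + 5·52 − 2·107 = 51
  F = 54 − 2·52 + 3·51 = 103
Option 1 (Z := 48, N := 55):
  M = 52
  Z = 48
  N = 55
  F = 54 − 2·52 + 3·55 = 115
Change in F: 115 − 103 = 12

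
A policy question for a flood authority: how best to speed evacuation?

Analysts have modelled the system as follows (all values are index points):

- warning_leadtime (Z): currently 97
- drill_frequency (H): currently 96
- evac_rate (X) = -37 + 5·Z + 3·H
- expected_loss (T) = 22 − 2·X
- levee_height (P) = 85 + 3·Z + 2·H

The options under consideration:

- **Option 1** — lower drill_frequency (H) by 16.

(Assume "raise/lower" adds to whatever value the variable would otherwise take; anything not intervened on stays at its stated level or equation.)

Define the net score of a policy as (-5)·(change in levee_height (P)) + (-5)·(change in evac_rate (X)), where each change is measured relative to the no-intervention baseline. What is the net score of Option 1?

Baseline:
  Z = 97
  H = 96
  X = -37 + 5·97 + 3·96 = 736
  P = 85 + 3·97 + 2·96 = 568
Option 1 (H − 16):
  Z = 97
  H = 96 − 16 = 80
  X = -37 + 5·97 + 3·80 = 688
  P = 85 + 3·97 + 2·80 = 536
ΔP = 536 − 568 = -32; ΔX = 688 − 736 = -48
Score = (-5)·(-32) + (-5)·(-48) = 400

400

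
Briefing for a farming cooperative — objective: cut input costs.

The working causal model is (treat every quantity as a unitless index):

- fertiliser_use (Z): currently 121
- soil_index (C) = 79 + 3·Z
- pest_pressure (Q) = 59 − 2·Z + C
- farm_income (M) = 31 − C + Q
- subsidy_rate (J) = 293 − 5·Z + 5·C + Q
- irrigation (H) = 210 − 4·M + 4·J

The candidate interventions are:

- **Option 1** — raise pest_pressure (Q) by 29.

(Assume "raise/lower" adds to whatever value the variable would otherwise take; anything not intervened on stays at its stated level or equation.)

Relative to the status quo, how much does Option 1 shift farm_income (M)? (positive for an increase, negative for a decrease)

Baseline:
  Z = 121
  C = 79 + 3·121 = 442
  Q = 59 − 2·121 + 442 = 259
  M = 31 − 442 + 259 = -152
Option 1 (Q + 29):
  Z = 121
  C = 79 + 3·121 = 442
  Q = 59 − 2·121 + 442 (+29 from intervention) = 288
  M = 31 − 442 + 288 = -123
Change in M: -123 − (-152) = 29

29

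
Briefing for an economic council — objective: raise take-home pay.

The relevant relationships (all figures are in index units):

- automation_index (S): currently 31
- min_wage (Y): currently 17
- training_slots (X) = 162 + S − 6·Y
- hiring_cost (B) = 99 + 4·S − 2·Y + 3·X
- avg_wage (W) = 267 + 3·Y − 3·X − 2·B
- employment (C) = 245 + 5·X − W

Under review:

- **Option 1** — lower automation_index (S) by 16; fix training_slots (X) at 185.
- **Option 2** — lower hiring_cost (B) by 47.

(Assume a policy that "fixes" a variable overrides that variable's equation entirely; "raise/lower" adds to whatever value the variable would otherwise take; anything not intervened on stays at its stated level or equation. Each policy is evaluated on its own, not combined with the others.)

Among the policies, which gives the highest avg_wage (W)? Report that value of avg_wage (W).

Option 1 (S − 16, X := 185):
  S = 31 − 16 = 15
  Y = 17
  X = 185
  B = 99 + 4·15 − 2·17 + 3·185 = 680
  W = 267 + 3·17 − 3·185 − 2·680 = -1597
Option 2 (B − 47):
  S = 31
  Y = 17
  X = 162 + 31 − 6·17 = 91
  B = 99 + 4·31 − 2·17 + 3·91 (−47 from intervention) = 415
  W = 267 + 3·17 − 3·91 − 2·415 = -785
Comparing — Option 1: W=-1597, Option 2: W=-785. Highest is -785 (Option 2).

-785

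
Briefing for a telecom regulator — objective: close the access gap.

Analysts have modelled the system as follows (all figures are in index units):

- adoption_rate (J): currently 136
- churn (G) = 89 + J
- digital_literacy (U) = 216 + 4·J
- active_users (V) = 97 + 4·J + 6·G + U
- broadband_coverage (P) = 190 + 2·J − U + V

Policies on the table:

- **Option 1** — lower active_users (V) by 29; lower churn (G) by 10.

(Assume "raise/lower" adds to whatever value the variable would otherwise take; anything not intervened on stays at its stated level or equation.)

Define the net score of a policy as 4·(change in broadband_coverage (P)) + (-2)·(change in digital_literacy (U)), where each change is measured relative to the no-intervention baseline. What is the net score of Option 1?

-356

Baseline:
  J = 136
  G = 89 + 136 = 225
  U = 216 + 4·136 = 760
  V = 97 + 4·136 + 6·225 + 760 = 2751
  P = 190 + 2·136 − 760 + 2751 = 2453
Option 1 (V − 29, G − 10):
  J = 136
  G = 89 + 136 (−10 from intervention) = 215
  U = 216 + 4·136 = 760
  V = 97 + 4·136 + 6·215 + 760 (−29 from intervention) = 2662
  P = 190 + 2·136 − 760 + 2662 = 2364
ΔP = 2364 − 2453 = -89; ΔU = 760 − 760 = 0
Score = 4·(-89) + (-2)·0 = -356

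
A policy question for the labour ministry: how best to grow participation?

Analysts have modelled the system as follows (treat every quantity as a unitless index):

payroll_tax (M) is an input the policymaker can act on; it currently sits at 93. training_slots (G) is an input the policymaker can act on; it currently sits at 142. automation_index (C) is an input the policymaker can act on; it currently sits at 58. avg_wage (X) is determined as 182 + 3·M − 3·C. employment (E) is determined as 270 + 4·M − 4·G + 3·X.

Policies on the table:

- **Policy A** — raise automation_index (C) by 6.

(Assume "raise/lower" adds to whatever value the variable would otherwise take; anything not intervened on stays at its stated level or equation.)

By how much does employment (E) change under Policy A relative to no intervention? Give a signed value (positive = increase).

-54

Baseline:
  M = 93
  G = 142
  C = 58
  X = 182 + 3·93 − 3·58 = 287
  E = 270 + 4·93 − 4·142 + 3·287 = 935
Policy A (C + 6):
  M = 93
  G = 142
  C = 58 + 6 = 64
  X = 182 + 3·93 − 3·64 = 269
  E = 270 + 4·93 − 4·142 + 3·269 = 881
Change in E: 881 − 935 = -54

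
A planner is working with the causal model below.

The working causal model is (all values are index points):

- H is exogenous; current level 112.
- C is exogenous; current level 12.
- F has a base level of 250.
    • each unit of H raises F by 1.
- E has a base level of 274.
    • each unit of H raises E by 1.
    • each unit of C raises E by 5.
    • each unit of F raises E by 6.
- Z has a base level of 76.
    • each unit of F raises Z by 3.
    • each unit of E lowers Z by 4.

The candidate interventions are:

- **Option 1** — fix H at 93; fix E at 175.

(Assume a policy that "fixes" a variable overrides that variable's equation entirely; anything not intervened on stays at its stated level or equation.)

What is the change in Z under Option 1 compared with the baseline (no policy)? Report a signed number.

9715

Baseline:
  H = 112
  C = 12
  F = 250 + 112 = 362
  E = 274 + 112 + 5·12 + 6·362 = 2618
  Z = 76 + 3·362 − 4·2618 = -9310
Option 1 (H := 93, E := 175):
  H = 93
  C = 12
  F = 250 + 93 = 343
  E = 175
  Z = 76 + 3·343 − 4·175 = 405
Change in Z: 405 − (-9310) = 9715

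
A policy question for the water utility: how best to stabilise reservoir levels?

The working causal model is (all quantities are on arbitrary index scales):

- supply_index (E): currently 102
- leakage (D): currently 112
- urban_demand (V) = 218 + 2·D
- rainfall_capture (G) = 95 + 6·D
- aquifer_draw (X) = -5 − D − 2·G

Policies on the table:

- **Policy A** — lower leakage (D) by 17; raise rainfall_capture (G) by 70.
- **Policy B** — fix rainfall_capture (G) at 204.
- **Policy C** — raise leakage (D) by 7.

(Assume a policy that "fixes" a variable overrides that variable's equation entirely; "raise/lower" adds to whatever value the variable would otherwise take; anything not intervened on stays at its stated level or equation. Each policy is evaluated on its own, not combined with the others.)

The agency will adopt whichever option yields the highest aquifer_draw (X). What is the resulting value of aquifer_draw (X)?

Policy A (D − 17, G + 70):
  D = 112 − 17 = 95
  G = 95 + 6·95 (+70 from intervention) = 735
  X = -5 − 95 − 2·735 = -1570
Policy B (G := 204):
  D = 112
  G = 204
  X = -5 − 112 − 2·204 = -525
Policy C (D + 7):
  D = 112 + 7 = 119
  G = 95 + 6·119 = 809
  X = -5 − 119 − 2·809 = -1742
Comparing — Policy A: X=-1570, Policy B: X=-525, Policy C: X=-1742. Highest is -525 (Policy B).

-525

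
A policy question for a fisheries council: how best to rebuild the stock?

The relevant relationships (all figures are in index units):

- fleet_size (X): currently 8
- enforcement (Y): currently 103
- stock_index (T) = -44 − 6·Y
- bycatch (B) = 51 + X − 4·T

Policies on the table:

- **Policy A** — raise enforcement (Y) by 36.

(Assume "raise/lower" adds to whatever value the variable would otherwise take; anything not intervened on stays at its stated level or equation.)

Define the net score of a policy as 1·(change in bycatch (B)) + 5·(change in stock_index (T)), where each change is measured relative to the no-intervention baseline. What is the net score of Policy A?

-216

Baseline:
  X = 8
  Y = 103
  T = -44 − 6·103 = -662
  B = 51 + 8 − 4·(-662) = 2707
Policy A (Y + 36):
  X = 8
  Y = 103 + 36 = 139
  T = -44 − 6·139 = -878
  B = 51 + 8 − 4·(-878) = 3571
ΔB = 3571 − 2707 = 864; ΔT = -878 − (-662) = -216
Score = 1·864 + 5·(-216) = -216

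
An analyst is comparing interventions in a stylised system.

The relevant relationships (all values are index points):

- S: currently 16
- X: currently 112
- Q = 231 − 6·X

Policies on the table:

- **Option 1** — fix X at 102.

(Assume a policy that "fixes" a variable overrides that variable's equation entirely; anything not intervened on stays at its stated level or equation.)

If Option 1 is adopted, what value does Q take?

Option 1 (X := 102):
  X = 102
  Q = 231 − 6·102 = -381

-381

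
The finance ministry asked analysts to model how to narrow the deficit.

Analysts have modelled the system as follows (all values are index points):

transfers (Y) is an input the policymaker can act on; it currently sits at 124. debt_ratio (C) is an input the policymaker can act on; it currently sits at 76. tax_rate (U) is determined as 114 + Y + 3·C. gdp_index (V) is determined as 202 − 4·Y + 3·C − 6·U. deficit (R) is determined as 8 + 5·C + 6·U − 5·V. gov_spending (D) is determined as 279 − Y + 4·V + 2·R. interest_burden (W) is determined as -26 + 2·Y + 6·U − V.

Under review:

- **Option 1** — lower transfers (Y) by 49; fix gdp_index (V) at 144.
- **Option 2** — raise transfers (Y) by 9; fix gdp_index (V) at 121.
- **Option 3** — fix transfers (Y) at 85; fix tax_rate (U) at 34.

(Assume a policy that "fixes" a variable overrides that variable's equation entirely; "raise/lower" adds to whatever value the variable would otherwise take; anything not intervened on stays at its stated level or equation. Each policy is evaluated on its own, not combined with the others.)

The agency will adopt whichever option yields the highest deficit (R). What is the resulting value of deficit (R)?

2633

Option 1 (Y − 49, V := 144):
  Y = 124 − 49 = 75
  C = 76
  U = 114 + 75 + 3·76 = 417
  V = 144
  R = 8 + 5·76 + 6·417 − 5·144 = 2170
Option 2 (Y + 9, V := 121):
  Y = 124 + 9 = 133
  C = 76
  U = 114 + 133 + 3·76 = 475
  V = 121
  R = 8 + 5·76 + 6·475 − 5·121 = 2633
Option 3 (Y := 85, U := 34):
  Y = 85
  C = 76
  U = 34
  V = 202 − 4·85 + 3·76 − 6·34 = -114
  R = 8 + 5·76 + 6·34 − 5·(-114) = 1162
Comparing — Option 1: R=2170, Option 2: R=2633, Option 3: R=1162. Highest is 2633 (Option 2).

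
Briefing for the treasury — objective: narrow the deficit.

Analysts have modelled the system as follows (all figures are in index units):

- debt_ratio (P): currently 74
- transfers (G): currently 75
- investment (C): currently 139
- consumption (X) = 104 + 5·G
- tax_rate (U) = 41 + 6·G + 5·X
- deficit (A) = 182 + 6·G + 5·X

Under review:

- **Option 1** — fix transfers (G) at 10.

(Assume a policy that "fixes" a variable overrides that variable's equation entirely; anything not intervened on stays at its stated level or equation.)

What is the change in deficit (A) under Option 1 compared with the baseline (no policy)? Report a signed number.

Baseline:
  G = 75
  X = 104 + 5·75 = 479
  A = 182 + 6·75 + 5·479 = 3027
Option 1 (G := 10):
  G = 10
  X = 104 + 5·10 = 154
  A = 182 + 6·10 + 5·154 = 1012
Change in A: 1012 − 3027 = -2015

-2015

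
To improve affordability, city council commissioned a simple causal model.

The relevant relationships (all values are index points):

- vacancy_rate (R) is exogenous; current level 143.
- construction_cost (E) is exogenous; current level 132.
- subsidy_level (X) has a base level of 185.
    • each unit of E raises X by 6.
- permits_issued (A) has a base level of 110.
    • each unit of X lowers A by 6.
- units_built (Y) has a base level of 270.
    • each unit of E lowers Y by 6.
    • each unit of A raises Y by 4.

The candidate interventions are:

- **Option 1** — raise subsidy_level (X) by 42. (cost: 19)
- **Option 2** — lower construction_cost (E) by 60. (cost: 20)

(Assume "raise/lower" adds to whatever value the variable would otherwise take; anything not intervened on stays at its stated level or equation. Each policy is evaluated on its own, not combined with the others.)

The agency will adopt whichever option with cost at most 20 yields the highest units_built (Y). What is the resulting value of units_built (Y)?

-14530

Option 1 (X + 42):
  E = 132
  X = 185 + 6·132 (+42 from intervention) = 1019
  A = 110 − 6·1019 = -6004
  Y = 270 − 6·132 + 4·(-6004) = -24538
Option 2 (E − 60):
  E = 132 − 60 = 72
  X = 185 + 6·72 = 617
  A = 110 − 6·617 = -3592
  Y = 270 − 6·72 + 4·(-3592) = -14530
Comparing — Option 1: Y=-24538, Option 2: Y=-14530. Highest is -14530 (Option 2).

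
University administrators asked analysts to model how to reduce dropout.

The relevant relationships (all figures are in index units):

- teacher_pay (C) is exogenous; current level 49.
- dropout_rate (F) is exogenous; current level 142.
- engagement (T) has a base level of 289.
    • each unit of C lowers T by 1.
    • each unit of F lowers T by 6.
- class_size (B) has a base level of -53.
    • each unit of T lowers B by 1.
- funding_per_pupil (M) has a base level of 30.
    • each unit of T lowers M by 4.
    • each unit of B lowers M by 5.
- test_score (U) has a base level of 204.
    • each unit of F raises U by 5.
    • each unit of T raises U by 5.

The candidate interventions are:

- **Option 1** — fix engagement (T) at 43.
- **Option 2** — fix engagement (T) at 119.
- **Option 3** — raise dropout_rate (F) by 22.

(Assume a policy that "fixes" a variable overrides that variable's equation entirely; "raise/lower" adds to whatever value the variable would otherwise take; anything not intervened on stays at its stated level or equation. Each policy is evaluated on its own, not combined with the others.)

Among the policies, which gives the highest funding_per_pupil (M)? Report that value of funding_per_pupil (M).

Option 1 (T := 43):
  C = 49
  F = 142
  T = 43
  B = -53 − 43 = -96
  M = 30 − 4·43 − 5·(-96) = 338
Option 2 (T := 119):
  C = 49
  F = 142
  T = 119
  B = -53 − 119 = -172
  M = 30 − 4·119 − 5·(-172) = 414
Option 3 (F + 22):
  C = 49
  F = 142 + 22 = 164
  T = 289 − 49 − 6·164 = -744
  B = -53 − (-744) = 691
  M = 30 − 4·(-744) − 5·691 = -449
Comparing — Option 1: M=338, Option 2: M=414, Option 3: M=-449. Highest is 414 (Option 2).

414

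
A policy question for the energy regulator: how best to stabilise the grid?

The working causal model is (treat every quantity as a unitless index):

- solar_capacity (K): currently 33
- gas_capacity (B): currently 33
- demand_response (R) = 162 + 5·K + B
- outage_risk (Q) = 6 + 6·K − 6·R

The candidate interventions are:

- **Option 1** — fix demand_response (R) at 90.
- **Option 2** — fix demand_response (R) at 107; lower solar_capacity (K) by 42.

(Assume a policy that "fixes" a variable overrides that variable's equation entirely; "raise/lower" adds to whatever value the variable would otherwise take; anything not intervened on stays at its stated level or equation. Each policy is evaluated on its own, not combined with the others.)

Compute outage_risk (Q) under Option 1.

-336

Option 1 (R := 90):
  K = 33
  B = 33
  R = 90
  Q = 6 + 6·33 − 6·90 = -336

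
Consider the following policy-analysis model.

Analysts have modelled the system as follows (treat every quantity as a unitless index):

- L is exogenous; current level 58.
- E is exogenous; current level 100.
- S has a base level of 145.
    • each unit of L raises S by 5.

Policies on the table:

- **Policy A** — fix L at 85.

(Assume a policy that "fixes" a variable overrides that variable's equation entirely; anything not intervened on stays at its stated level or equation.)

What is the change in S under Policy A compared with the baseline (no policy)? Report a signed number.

Baseline:
  L = 58
  S = 145 + 5·58 = 435
Policy A (L := 85):
  L = 85
  S = 145 + 5·85 = 570
Change in S: 570 − 435 = 135

135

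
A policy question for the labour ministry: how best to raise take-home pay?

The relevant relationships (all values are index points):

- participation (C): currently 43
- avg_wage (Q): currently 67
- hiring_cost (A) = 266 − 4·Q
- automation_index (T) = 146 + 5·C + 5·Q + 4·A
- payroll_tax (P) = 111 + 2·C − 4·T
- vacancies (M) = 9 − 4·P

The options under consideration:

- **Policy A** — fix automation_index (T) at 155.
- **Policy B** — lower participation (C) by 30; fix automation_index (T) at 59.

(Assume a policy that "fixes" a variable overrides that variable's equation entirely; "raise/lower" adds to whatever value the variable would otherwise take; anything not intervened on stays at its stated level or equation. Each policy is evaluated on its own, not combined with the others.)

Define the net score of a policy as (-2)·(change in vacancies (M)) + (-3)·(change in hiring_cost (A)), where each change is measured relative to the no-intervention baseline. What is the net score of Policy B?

Baseline:
  C = 43
  Q = 67
  A = 266 − 4·67 = -2
  T = 146 + 5·43 + 5·67 + 4·(-2) = 688
  P = 111 + 2·43 − 4·688 = -2555
  M = 9 − 4·(-2555) = 10229
Policy B (C − 30, T := 59):
  C = 43 − 30 = 13
  Q = 67
  A = 266 − 4·67 = -2
  T = 59
  P = 111 + 2·13 − 4·59 = -99
  M = 9 − 4·(-99) = 405
ΔM = 405 − 10229 = -9824; ΔA = -2 − (-2) = 0
Score = (-2)·(-9824) + (-3)·0 = 19648

19648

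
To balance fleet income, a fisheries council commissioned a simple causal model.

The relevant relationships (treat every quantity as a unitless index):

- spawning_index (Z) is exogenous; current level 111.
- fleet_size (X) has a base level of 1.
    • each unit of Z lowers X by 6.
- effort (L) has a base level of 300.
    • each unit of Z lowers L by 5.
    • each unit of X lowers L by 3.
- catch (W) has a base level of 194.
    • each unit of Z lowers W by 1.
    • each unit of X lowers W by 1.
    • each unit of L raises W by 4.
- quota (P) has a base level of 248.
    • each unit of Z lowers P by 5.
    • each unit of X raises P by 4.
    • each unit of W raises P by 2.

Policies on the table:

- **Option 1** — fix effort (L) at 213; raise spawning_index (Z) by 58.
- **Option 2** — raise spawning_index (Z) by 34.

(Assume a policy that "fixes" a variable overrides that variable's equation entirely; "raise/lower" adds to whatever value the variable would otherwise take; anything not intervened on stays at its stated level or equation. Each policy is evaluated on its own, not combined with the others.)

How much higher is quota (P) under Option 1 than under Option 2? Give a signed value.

-16208

Option 1 (L := 213, Z + 58):
  Z = 111 + 58 = 169
  X = 1 − 6·169 = -1013
  L = 213
  W = 194 − 169 − (-1013) + 4·213 = 1890
  P = 248 − 5·169 + 4·(-1013) + 2·1890 = -869
Option 2 (Z + 34):
  Z = 111 + 34 = 145
  X = 1 − 6·145 = -869
  L = 300 − 5·145 − 3·(-869) = 2182
  W = 194 − 145 − (-869) + 4·2182 = 9646
  P = 248 − 5·145 + 4·(-869) + 2·9646 = 15339
P: -869 − 15339 = -16208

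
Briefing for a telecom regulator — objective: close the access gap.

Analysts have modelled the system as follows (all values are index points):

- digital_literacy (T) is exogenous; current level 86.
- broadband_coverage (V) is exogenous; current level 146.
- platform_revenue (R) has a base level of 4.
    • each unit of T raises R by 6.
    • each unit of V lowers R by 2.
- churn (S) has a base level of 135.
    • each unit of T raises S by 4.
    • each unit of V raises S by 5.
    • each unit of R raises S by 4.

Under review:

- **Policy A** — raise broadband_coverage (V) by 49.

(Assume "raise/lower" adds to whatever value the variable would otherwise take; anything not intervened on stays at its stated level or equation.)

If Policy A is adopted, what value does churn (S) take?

Policy A (V + 49):
  T = 86
  V = 146 + 49 = 195
  R = 4 + 6·86 − 2·195 = 130
  S = 135 + 4·86 + 5·195 + 4·130 = 1974

1974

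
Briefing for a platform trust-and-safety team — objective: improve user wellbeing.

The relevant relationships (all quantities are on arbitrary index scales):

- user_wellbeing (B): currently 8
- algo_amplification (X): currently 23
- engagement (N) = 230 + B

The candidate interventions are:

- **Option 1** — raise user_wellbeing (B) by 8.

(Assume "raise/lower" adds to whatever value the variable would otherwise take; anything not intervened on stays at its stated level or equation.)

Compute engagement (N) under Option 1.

Option 1 (B + 8):
  B = 8 + 8 = 16
  N = 230 + 16 = 246

246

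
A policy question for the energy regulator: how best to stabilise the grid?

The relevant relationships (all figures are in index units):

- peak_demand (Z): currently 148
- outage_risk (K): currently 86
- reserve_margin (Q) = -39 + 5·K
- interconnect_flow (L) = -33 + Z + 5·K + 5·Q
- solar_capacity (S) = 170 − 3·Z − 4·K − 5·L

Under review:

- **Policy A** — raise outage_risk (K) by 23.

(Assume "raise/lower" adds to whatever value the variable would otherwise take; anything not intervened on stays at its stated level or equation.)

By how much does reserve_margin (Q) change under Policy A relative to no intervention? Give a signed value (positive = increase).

Baseline:
  K = 86
  Q = -39 + 5·86 = 391
Policy A (K + 23):
  K = 86 + 23 = 109
  Q = -39 + 5·109 = 506
Change in Q: 506 − 391 = 115

115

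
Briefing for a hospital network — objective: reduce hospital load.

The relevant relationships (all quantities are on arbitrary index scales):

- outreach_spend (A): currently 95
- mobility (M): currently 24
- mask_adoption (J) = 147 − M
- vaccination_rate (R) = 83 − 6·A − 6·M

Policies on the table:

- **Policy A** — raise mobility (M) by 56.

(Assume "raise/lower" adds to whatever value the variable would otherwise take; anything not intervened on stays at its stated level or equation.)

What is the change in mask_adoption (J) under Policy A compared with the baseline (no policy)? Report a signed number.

Baseline:
  M = 24
  J = 147 − 24 = 123
Policy A (M + 56):
  M = 24 + 56 = 80
  J = 147 − 80 = 67
Change in J: 67 − 123 = -56

-56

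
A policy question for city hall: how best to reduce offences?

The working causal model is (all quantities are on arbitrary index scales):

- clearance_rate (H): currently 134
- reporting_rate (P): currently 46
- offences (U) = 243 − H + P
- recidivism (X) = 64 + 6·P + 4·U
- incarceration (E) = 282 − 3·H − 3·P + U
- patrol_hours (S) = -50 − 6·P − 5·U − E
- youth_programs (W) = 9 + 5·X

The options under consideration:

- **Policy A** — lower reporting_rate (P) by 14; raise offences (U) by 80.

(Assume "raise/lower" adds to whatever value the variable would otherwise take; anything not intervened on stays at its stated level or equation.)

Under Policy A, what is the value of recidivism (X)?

Policy A (P − 14, U + 80):
  H = 134
  P = 46 − 14 = 32
  U = 243 − 134 + 32 (+80 from intervention) = 221
  X = 64 + 6·32 + 4·221 = 1140

1140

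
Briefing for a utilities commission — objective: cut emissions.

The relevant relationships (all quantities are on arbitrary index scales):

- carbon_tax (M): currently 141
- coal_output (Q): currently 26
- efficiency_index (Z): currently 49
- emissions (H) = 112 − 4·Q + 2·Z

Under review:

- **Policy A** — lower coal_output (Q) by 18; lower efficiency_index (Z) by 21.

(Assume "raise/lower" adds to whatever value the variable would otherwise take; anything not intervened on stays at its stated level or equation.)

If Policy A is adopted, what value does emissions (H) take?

Policy A (Q − 18, Z − 21):
  Q = 26 − 18 = 8
  Z = 49 − 21 = 28
  H = 112 − 4·8 + 2·28 = 136

136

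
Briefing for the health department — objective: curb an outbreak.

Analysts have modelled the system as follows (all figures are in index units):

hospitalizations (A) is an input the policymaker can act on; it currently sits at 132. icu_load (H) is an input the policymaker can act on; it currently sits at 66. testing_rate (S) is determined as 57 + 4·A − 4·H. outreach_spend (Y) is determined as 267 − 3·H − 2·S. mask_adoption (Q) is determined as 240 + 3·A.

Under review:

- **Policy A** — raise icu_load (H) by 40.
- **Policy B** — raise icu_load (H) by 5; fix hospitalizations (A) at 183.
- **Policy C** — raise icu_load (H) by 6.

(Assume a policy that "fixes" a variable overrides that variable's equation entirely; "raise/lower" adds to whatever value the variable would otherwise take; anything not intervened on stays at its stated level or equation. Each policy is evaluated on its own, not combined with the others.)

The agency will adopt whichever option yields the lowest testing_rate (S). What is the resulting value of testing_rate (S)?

161

Policy A (H + 40):
  A = 132
  H = 66 + 40 = 106
  S = 57 + 4·132 − 4·106 = 161
Policy B (H + 5, A := 183):
  A = 183
  H = 66 + 5 = 71
  S = 57 + 4·183 − 4·71 = 505
Policy C (H + 6):
  A = 132
  H = 66 + 6 = 72
  S = 57 + 4·132 − 4·72 = 297
Comparing — Policy A: S=161, Policy B: S=505, Policy C: S=297. Lowest is 161 (Policy A).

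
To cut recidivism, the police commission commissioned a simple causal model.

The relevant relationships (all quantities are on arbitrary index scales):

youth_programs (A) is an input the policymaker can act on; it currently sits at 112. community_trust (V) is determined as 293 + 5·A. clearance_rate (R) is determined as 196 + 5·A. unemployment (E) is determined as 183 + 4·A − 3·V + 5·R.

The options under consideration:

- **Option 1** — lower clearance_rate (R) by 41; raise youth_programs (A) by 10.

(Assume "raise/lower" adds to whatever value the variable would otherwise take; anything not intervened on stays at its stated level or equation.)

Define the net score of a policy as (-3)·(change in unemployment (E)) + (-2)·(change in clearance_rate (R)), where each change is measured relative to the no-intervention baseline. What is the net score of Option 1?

Baseline:
  A = 112
  V = 293 + 5·112 = 853
  R = 196 + 5·112 = 756
  E = 183 + 4·112 − 3·853 + 5·756 = 1852
Option 1 (R − 41, A + 10):
  A = 112 + 10 = 122
  V = 293 + 5·122 = 903
  R = 196 + 5·122 (−41 from intervention) = 765
  E = 183 + 4·122 − 3·903 + 5·765 = 1787
ΔE = 1787 − 1852 = -65; ΔR = 765 − 756 = 9
Score = (-3)·(-65) + (-2)·9 = 177

177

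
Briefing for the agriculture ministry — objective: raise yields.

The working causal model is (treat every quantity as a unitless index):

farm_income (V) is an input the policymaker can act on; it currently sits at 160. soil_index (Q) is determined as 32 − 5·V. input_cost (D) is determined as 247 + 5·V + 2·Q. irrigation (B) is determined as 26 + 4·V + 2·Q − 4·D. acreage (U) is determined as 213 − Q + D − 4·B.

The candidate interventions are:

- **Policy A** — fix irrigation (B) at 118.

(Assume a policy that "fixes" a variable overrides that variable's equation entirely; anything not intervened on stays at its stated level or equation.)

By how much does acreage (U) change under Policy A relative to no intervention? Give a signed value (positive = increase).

3872

Baseline:
  V = 160
  Q = 32 − 5·160 = -768
  D = 247 + 5·160 + 2·(-768) = -489
  B = 26 + 4·160 + 2·(-768) − 4·(-489) = 1086
  U = 213 − (-768) + (-489) − 4·1086 = -3852
Policy A (B := 118):
  V = 160
  Q = 32 − 5·160 = -768
  D = 247 + 5·160 + 2·(-768) = -489
  B = 118
  U = 213 − (-768) + (-489) − 4·118 = 20
Change in U: 20 − (-3852) = 3872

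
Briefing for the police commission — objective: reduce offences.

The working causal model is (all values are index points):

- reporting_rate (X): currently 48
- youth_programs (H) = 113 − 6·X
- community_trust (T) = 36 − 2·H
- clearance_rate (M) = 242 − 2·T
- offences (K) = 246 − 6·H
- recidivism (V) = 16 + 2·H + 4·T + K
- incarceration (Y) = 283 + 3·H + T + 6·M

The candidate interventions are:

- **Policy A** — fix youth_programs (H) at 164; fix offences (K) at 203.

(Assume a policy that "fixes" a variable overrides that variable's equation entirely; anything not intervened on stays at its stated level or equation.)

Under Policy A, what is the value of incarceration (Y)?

5439

Policy A (H := 164, K := 203):
  X = 48
  H = 164
  T = 36 − 2·164 = -292
  M = 242 − 2·(-292) = 826
  Y = 283 + 3·164 + (-292) + 6·826 = 5439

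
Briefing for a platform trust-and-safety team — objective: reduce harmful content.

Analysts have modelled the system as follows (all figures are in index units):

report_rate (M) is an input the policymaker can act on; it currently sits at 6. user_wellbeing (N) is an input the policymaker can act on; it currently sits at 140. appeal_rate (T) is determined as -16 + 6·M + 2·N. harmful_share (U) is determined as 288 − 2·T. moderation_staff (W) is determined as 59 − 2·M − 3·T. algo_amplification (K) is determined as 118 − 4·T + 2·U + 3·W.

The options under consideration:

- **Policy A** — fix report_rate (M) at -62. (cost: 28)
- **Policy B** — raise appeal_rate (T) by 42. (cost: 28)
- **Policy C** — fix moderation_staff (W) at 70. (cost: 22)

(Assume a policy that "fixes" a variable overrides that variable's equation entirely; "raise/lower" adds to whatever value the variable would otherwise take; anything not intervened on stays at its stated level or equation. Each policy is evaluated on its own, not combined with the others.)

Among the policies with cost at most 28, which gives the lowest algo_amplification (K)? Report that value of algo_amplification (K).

Policy A (M := -62):
  M = -62
  N = 140
  T = -16 + 6·(-62) + 2·140 = -108
  U = 288 − 2·(-108) = 504
  W = 59 − 2·(-62) − 3·(-108) = 507
  K = 118 − 4·(-108) + 2·504 + 3·507 = 3079
Policy B (T + 42):
  M = 6
  N = 140
  T = -16 + 6·6 + 2·140 (+42 from intervention) = 342
  U = 288 − 2·342 = -396
  W = 59 − 2·6 − 3·342 = -979
  K = 118 − 4·342 + 2·(-396) + 3·(-979) = -4979
Policy C (W := 70):
  M = 6
  N = 140
  T = -16 + 6·6 + 2·140 = 300
  U = 288 − 2·300 = -312
  W = 70
  K = 118 − 4·300 + 2·(-312) + 3·70 = -1496
Comparing — Policy A: K=3079, Policy B: K=-4979, Policy C: K=-1496. Lowest is -4979 (Policy B).

-4979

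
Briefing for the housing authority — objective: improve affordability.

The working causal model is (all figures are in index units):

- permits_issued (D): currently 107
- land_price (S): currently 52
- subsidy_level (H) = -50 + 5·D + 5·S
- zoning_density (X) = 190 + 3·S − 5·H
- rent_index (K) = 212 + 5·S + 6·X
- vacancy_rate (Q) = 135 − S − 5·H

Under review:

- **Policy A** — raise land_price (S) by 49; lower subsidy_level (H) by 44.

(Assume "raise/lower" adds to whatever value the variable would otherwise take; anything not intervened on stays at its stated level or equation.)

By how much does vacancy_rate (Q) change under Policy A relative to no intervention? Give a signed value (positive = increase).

Baseline:
  D = 107
  S = 52
  H = -50 + 5·107 + 5·52 = 745
  Q = 135 − 52 − 5·745 = -3642
Policy A (S + 49, H − 44):
  D = 107
  S = 52 + 49 = 101
  H = -50 + 5·107 + 5·101 (−44 from intervention) = 946
  Q = 135 − 101 − 5·946 = -4696
Change in Q: -4696 − (-3642) = -1054

-1054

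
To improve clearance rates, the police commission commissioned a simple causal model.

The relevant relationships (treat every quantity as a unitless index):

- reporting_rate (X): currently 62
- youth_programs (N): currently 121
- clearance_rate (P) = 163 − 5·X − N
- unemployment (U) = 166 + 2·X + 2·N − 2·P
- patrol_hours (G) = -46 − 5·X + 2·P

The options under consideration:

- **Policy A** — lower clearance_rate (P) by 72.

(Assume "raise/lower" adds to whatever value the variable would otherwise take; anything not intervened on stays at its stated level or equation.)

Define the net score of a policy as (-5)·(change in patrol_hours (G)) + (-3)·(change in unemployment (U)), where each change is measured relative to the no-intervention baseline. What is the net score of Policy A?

288

Baseline:
  X = 62
  N = 121
  P = 163 − 5·62 − 121 = -268
  U = 166 + 2·62 + 2·121 − 2·(-268) = 1068
  G = -46 − 5·62 + 2·(-268) = -892
Policy A (P − 72):
  X = 62
  N = 121
  P = 163 − 5·62 − 121 (−72 from intervention) = -340
  U = 166 + 2·62 + 2·121 − 2·(-340) = 1212
  G = -46 − 5·62 + 2·(-340) = -1036
ΔG = -1036 − (-892) = -144; ΔU = 1212 − 1068 = 144
Score = (-5)·(-144) + (-3)·144 = 288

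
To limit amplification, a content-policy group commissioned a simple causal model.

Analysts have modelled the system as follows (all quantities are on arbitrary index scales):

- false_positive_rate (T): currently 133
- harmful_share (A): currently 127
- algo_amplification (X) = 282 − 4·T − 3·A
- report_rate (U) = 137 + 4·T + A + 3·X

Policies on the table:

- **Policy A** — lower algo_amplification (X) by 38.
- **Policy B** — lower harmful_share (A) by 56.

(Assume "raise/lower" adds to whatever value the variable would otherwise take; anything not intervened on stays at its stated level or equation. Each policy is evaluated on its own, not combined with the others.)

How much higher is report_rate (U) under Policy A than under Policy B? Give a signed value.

Policy A (X − 38):
  T = 133
  A = 127
  X = 282 − 4·133 − 3·127 (−38 from intervention) = -669
  U = 137 + 4·133 + 127 + 3·(-669) = -1211
Policy B (A − 56):
  T = 133
  A = 127 − 56 = 71
  X = 282 − 4·133 − 3·71 = -463
  U = 137 + 4·133 + 71 + 3·(-463) = -649
U: -1211 − (-649) = -562

-562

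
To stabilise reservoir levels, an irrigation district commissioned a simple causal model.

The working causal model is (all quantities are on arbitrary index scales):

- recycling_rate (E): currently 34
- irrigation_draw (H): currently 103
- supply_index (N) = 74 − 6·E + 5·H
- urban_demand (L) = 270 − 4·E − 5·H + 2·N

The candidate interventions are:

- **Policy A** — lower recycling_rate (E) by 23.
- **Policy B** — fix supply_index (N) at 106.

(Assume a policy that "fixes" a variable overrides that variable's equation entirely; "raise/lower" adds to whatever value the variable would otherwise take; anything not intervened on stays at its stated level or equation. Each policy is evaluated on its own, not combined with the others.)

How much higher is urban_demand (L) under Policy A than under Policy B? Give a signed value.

Policy A (E − 23):
  E = 34 − 23 = 11
  H = 103
  N = 74 − 6·11 + 5·103 = 523
  L = 270 − 4·11 − 5·103 + 2·523 = 757
Policy B (N := 106):
  E = 34
  H = 103
  N = 106
  L = 270 − 4·34 − 5·103 + 2·106 = -169
L: 757 − (-169) = 926

926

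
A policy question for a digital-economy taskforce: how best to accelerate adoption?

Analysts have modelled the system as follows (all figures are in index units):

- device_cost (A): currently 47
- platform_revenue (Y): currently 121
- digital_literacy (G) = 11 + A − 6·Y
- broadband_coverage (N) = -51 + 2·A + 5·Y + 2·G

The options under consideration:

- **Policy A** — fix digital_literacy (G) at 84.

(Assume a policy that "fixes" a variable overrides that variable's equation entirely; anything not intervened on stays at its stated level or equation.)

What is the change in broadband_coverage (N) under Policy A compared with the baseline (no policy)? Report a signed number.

Baseline:
  A = 47
  Y = 121
  G = 11 + 47 − 6·121 = -668
  N = -51 + 2·47 + 5·121 + 2·(-668) = -688
Policy A (G := 84):
  A = 47
  Y = 121
  G = 84
  N = -51 + 2·47 + 5·121 + 2·84 = 816
Change in N: 816 − (-688) = 1504

1504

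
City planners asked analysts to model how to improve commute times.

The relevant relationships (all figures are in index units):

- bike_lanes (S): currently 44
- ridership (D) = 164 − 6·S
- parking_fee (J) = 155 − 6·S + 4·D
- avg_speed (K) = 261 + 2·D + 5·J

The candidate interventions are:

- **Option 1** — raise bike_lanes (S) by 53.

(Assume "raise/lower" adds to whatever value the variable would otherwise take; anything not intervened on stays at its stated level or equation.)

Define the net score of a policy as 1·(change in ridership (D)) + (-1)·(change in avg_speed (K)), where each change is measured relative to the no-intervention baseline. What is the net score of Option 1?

Baseline:
  S = 44
  D = 164 − 6·44 = -100
  J = 155 − 6·44 + 4·(-100) = -509
  K = 261 + 2·(-100) + 5·(-509) = -2484
Option 1 (S + 53):
  S = 44 + 53 = 97
  D = 164 − 6·97 = -418
  J = 155 − 6·97 + 4·(-418) = -2099
  K = 261 + 2·(-418) + 5·(-2099) = -11070
ΔD = -418 − (-100) = -318; ΔK = -11070 − (-2484) = -8586
Score = 1·(-318) + (-1)·(-8586) = 8268

8268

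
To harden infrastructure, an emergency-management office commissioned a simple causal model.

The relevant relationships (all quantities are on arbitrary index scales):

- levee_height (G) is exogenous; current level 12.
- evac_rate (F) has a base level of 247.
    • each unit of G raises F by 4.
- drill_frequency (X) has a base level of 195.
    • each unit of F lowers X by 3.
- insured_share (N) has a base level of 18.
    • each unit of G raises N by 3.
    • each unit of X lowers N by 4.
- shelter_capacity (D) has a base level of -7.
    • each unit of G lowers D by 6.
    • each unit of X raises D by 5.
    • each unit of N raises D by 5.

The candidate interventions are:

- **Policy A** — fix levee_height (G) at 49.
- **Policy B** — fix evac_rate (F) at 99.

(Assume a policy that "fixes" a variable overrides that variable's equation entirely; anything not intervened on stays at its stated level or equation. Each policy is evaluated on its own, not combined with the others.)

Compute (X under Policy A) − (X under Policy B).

Policy A (G := 49):
  G = 49
  F = 247 + 4·49 = 443
  X = 195 − 3·443 = -1134
Policy B (F := 99):
  G = 12
  F = 99
  X = 195 − 3·99 = -102
X: -1134 − (-102) = -1032

-1032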